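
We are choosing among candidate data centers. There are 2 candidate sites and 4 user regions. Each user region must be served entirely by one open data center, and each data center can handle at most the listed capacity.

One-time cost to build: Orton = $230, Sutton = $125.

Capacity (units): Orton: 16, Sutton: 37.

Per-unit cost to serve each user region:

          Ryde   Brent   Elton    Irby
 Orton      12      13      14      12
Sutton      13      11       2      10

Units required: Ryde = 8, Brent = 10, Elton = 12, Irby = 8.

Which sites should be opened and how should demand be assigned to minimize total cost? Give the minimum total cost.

Open {Orton, Sutton}: Ryde→Orton 12·8=96, Brent→Sutton 11·10=110, Elton→Sutton 2·12=24, Irby→Sutton 10·8=80.
Loads: Orton carries 8/16, Sutton carries 30/37. Service 310; fixed 355; total 665.
Next best feasible plan costs 681.

Minimum total cost: 665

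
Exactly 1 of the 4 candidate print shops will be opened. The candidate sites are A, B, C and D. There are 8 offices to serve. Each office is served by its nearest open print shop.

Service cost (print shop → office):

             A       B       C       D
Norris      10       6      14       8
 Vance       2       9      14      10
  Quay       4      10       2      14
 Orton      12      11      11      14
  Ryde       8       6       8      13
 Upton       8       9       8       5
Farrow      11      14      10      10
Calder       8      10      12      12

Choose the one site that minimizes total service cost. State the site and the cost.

With exactly 1 open, each office uses its cheapest among the chosen.
{A}: Norris→A 10, Vance→A 2, Quay→A 4, Orton→A 12, Ryde→A 8, Upton→A 8, Farrow→A 11, Calder→A 8. Service cost 63.
{B}: service cost 75
{C}: service cost 79
Among all 4 size-1 choices, {A} is lowest.

Choose A only; total service cost 63.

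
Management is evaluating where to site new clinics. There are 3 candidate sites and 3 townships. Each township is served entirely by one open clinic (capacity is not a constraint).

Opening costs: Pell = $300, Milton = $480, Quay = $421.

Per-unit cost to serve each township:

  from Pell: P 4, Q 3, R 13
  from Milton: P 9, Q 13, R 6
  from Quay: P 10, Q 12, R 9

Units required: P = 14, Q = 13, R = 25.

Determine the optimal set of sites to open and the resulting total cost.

For any fixed open set, each township goes to its cheapest open site; total = fixed + service.
{Pell}: P→Pell 4·14=56, Q→Pell 3·13=39, R→Pell 13·25=325. Service 420; fixed 300; total 720.
{Milton}: service 445 + fixed 480 = 925
{Quay}: service 521 + fixed 421 = 942
{Pell, Milton, Quay}: P→Pell 4·14=56, Q→Pell 3·13=39, R→Milton 6·25=150. Service 245; fixed 1201; total 1446.
(All 7 nonempty subsets were checked; Pell only is lowest.)

Open Pell only; minimum total cost 720.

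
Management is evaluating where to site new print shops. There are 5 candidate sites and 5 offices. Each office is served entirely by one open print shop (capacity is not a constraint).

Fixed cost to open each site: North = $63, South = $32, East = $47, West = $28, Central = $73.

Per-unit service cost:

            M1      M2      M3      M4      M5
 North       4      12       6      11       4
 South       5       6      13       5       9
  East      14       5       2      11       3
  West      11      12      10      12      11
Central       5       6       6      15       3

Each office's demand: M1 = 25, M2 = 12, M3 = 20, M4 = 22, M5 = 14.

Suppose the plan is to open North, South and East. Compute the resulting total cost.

Total cost: 494

Each office is assigned to its cheapest site among the open ones.
{North, South, East}: M1→North 4·25=100, M2→East 5·12=60, M3→East 2·20=40, M4→South 5·22=110, M5→East 3·14=42. Service 352; fixed 142; total 494.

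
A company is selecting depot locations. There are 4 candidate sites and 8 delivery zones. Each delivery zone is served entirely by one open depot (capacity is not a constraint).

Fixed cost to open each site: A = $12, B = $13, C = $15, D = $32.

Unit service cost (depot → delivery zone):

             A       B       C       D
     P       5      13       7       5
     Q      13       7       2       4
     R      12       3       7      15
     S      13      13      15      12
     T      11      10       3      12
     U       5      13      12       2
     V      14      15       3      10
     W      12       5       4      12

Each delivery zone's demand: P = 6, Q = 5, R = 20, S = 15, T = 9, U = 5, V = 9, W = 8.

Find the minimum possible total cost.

Minimum total cost: 436

For any fixed open set, each delivery zone goes to its cheapest open site; total = fixed + service.
{B, C, D}: P→D 5·6=30, Q→C 2·5=10, R→B 3·20=60, S→D 12·15=180, T→C 3·9=27, U→D 2·5=10, V→C 3·9=27, W→C 4·8=32. Service 376; fixed 60; total 436.
{A, B, C}: P→A 5·6=30, Q→C 2·5=10, R→B 3·20=60, S→A 13·15=195, T→C 3·9=27, U→A 5·5=25, V→C 3·9=27, W→C 4·8=32. Service 406; fixed 40; total 446.
{A, B, C, D}: service 376 + fixed 72 = 448
{A}: service 876 + fixed 12 = 888
No other subset beats 436.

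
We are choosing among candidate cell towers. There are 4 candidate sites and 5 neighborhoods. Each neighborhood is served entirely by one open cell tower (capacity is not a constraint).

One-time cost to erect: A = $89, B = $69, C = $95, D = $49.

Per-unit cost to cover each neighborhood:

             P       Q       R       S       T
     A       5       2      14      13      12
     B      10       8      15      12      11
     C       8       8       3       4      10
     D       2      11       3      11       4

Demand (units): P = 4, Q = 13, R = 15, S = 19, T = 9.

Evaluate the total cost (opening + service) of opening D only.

Total cost: 490

Each neighborhood is assigned to its cheapest site among the open ones.
{D}: P→D 2·4=8, Q→D 11·13=143, R→D 3·15=45, S→D 11·19=209, T→D 4·9=36. Service 441; fixed 49; total 490.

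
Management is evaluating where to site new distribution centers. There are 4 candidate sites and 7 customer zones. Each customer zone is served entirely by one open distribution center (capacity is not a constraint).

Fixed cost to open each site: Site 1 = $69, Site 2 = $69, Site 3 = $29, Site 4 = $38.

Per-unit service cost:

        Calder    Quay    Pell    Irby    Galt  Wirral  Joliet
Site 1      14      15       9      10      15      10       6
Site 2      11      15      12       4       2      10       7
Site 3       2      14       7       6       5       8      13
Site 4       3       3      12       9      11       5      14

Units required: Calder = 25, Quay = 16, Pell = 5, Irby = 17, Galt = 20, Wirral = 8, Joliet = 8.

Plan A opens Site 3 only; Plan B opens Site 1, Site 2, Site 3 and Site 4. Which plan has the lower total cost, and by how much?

Plan A: {Site 3}: Calder→Site 3 2·25=50, Quay→Site 3 14·16=224, Pell→Site 3 7·5=35, Irby→Site 3 6·17=102, Galt→Site 3 5·20=100, Wirral→Site 3 8·8=64, Joliet→Site 3 13·8=104. Service 679; fixed 29; total 708.
Plan B: {Site 1, Site 2, Site 3, Site 4}: Calder→Site 3 2·25=50, Quay→Site 4 3·16=48, Pell→Site 3 7·5=35, Irby→Site 2 4·17=68, Galt→Site 2 2·20=40, Wirral→Site 4 5·8=40, Joliet→Site 1 6·8=48. Service 329; fixed 205; total 534.
Difference: |708 − 534| = 174.

Plan B is cheaper by 174.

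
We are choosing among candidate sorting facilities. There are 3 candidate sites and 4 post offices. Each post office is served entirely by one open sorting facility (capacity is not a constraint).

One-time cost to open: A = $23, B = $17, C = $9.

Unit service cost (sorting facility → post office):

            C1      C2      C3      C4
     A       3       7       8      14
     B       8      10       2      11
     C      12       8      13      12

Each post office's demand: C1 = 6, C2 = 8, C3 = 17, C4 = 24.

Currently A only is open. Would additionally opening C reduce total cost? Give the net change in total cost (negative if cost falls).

Yes — net change −39 (cost falls by 39).

Current service cost with {A}: 546.
Adding C: each post office re-picks its cheapest; new service cost 498, saving 48.
Extra fixed cost: 9. Net change = 9 − 48 = -39.
(Totals: 569 → 530.)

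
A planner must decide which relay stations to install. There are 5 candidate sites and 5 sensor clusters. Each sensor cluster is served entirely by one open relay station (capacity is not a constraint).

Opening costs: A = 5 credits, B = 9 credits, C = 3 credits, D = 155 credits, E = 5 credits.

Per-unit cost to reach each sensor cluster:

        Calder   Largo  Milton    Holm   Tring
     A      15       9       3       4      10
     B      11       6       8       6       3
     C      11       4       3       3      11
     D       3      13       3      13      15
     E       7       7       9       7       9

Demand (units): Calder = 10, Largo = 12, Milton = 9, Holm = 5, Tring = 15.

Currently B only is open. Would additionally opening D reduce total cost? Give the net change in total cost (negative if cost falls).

Current service cost with {B}: 329.
Adding D: each sensor cluster re-picks its cheapest; new service cost 204, saving 125.
Extra fixed cost: 155. Net change = 155 − 125 = 30.
(Totals: 338 → 368.)

No — net change +30 (cost rises by 30).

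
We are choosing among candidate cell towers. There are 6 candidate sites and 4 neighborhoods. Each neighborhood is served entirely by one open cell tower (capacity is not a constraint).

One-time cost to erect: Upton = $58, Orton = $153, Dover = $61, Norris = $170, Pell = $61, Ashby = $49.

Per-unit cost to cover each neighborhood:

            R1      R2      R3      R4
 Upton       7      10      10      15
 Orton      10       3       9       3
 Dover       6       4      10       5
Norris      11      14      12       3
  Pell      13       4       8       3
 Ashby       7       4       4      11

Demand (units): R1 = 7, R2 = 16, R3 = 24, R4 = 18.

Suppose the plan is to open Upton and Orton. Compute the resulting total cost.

Each neighborhood is assigned to its cheapest site among the open ones.
{Upton, Orton}: R1→Upton 7·7=49, R2→Orton 3·16=48, R3→Orton 9·24=216, R4→Orton 3·18=54. Service 367; fixed 211; total 578.

Total cost: 578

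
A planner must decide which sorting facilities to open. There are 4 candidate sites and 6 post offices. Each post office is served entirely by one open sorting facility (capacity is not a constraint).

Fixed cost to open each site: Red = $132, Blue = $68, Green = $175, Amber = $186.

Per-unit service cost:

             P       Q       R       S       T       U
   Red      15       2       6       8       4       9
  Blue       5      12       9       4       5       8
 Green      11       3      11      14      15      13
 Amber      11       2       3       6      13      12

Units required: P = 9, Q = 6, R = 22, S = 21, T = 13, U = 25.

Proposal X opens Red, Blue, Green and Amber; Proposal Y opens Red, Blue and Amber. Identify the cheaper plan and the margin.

Proposal X: {Red, Blue, Green, Amber}: P→Blue 5·9=45, Q→Red 2·6=12, R→Amber 3·22=66, S→Blue 4·21=84, T→Red 4·13=52, U→Blue 8·25=200. Service 459; fixed 561; total 1020.
Proposal Y: {Red, Blue, Amber}: P→Blue 5·9=45, Q→Red 2·6=12, R→Amber 3·22=66, S→Blue 4·21=84, T→Red 4·13=52, U→Blue 8·25=200. Service 459; fixed 386; total 845.
Difference: |1020 − 845| = 175.

Proposal Y is cheaper by 175.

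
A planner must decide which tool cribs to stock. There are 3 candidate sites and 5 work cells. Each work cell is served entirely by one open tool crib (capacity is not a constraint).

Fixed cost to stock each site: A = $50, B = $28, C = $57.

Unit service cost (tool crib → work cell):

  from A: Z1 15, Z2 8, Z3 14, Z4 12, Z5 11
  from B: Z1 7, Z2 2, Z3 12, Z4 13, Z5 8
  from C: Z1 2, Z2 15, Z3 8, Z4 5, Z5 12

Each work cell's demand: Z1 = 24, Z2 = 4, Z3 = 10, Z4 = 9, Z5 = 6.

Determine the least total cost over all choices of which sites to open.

Minimum total cost: 314

For any fixed open set, each work cell goes to its cheapest open site; total = fixed + service.
{B, C}: Z1→C 2·24=48, Z2→B 2·4=8, Z3→C 8·10=80, Z4→C 5·9=45, Z5→B 8·6=48. Service 229; fixed 85; total 314.
{C}: Z1→C 2·24=48, Z2→C 15·4=60, Z3→C 8·10=80, Z4→C 5·9=45, Z5→C 12·6=72. Service 305; fixed 57; total 362.
{A, B, C}: Z1→C 2·24=48, Z2→B 2·4=8, Z3→C 8·10=80, Z4→C 5·9=45, Z5→B 8·6=48. Service 229; fixed 135; total 364.
{B}: service 461 + fixed 28 = 489
(All 7 nonempty subsets were checked; B and C is lowest.)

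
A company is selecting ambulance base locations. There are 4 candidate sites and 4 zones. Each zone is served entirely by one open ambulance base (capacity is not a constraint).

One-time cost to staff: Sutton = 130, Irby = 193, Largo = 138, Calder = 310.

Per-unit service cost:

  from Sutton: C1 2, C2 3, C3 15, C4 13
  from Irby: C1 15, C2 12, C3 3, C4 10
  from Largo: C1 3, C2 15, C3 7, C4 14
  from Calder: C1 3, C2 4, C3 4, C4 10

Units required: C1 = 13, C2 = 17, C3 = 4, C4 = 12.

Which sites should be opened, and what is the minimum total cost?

For any fixed open set, each zone goes to its cheapest open site; total = fixed + service.
{Sutton}: C1→Sutton 2·13=26, C2→Sutton 3·17=51, C3→Sutton 15·4=60, C4→Sutton 13·12=156. Service 293; fixed 130; total 423.
{Sutton, Largo}: C1→Sutton 2·13=26, C2→Sutton 3·17=51, C3→Largo 7·4=28, C4→Sutton 13·12=156. Service 261; fixed 268; total 529.
{Sutton, Irby}: C1→Sutton 2·13=26, C2→Sutton 3·17=51, C3→Irby 3·4=12, C4→Irby 10·12=120. Service 209; fixed 323; total 532.
{Sutton, Irby, Largo, Calder}: C1→Sutton 2·13=26, C2→Sutton 3·17=51, C3→Irby 3·4=12, C4→Irby 10·12=120. Service 209; fixed 771; total 980.
No other subset beats 423.

Open Sutton only; minimum total cost 423.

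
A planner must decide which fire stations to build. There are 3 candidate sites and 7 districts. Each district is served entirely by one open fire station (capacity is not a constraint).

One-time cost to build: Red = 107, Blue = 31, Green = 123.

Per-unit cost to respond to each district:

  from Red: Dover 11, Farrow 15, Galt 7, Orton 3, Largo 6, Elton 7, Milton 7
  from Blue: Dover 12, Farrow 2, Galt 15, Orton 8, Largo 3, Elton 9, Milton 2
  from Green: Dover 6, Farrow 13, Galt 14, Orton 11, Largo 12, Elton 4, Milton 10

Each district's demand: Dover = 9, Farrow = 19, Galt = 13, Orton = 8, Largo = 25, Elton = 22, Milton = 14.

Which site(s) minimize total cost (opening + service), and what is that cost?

Open Red and Blue; minimum total cost 647.

For any fixed open set, each district goes to its cheapest open site; total = fixed + service.
{Red, Blue}: Dover→Red 11·9=99, Farrow→Blue 2·19=38, Galt→Red 7·13=91, Orton→Red 3·8=24, Largo→Blue 3·25=75, Elton→Red 7·22=154, Milton→Blue 2·14=28. Service 509; fixed 138; total 647.
{Red, Blue, Green}: service 398 + fixed 261 = 659
{Blue, Green}: service 529 + fixed 154 = 683
{Blue}: Dover→Blue 12·9=108, Farrow→Blue 2·19=38, Galt→Blue 15·13=195, Orton→Blue 8·8=64, Largo→Blue 3·25=75, Elton→Blue 9·22=198, Milton→Blue 2·14=28. Service 706; fixed 31; total 737.
No other subset beats 647.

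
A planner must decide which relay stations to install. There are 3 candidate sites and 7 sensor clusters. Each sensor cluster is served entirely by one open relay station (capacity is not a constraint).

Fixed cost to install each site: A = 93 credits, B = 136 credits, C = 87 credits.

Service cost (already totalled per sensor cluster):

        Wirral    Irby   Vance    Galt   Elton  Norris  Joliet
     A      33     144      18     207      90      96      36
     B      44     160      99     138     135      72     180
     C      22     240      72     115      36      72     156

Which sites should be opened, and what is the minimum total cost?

Open A and C; minimum total cost 623.

For any fixed open set, each sensor cluster goes to its cheapest open site; total = fixed + service.
{A, C}: Wirral→C 22, Irby→A 144, Vance→A 18, Galt→C 115, Elton→C 36, Norris→C 72, Joliet→A 36. Service 443; fixed 180; total 623.
{A}: service 624 + fixed 93 = 717
{A, B, C}: service 443 + fixed 316 = 759
{C}: Wirral→C 22, Irby→C 240, Vance→C 72, Galt→C 115, Elton→C 36, Norris→C 72, Joliet→C 156. Service 713; fixed 87; total 800.
No other subset beats 623.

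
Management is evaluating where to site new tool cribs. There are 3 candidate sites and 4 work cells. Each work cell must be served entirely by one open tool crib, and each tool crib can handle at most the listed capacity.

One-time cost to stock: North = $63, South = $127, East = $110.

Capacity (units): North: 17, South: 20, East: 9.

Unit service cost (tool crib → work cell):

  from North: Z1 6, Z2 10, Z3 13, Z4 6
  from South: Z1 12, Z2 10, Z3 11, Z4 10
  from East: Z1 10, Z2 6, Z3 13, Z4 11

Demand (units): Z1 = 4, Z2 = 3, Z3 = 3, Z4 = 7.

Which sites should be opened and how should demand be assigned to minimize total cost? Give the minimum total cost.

Open {North}: Z1→North 6·4=24, Z2→North 10·3=30, Z3→North 13·3=39, Z4→North 6·7=42.
Loads: North carries 17/17. Service 135; fixed 63; total 198.
Next best feasible plan costs 296.

Minimum total cost: 198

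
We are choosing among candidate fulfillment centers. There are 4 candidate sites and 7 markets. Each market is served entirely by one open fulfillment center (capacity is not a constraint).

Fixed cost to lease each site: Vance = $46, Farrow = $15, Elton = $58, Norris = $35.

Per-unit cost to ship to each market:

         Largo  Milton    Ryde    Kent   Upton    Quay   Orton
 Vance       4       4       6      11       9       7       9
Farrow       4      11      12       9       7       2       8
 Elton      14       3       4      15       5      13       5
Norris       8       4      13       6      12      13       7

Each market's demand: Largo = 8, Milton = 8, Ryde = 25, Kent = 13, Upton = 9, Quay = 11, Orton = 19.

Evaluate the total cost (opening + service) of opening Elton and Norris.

Total cost: 642

Each market is assigned to its cheapest site among the open ones.
{Elton, Norris}: Largo→Norris 8·8=64, Milton→Elton 3·8=24, Ryde→Elton 4·25=100, Kent→Norris 6·13=78, Upton→Elton 5·9=45, Quay→Elton 13·11=143, Orton→Elton 5·19=95. Service 549; fixed 93; total 642.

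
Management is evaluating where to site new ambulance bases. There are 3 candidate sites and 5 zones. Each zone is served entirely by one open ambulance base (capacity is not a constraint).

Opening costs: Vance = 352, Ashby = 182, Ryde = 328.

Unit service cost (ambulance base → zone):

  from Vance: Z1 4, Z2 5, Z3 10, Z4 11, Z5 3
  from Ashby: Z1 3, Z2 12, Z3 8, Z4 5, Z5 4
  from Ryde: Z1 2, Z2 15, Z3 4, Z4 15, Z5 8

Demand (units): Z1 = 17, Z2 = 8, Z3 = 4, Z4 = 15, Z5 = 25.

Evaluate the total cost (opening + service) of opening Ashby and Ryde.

Total cost: 831

Each zone is assigned to its cheapest site among the open ones.
{Ashby, Ryde}: Z1→Ryde 2·17=34, Z2→Ashby 12·8=96, Z3→Ryde 4·4=16, Z4→Ashby 5·15=75, Z5→Ashby 4·25=100. Service 321; fixed 510; total 831.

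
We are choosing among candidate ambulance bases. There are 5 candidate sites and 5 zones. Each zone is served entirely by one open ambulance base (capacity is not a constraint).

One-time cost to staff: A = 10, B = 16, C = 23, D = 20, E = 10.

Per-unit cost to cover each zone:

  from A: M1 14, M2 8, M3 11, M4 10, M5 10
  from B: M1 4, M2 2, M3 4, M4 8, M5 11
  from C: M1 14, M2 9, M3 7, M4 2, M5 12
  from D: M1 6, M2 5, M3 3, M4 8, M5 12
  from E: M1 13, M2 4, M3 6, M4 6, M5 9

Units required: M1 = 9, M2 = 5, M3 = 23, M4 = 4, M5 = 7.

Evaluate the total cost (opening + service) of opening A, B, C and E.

Total cost: 268

Each zone is assigned to its cheapest site among the open ones.
{A, B, C, E}: M1→B 4·9=36, M2→B 2·5=10, M3→B 4·23=92, M4→C 2·4=8, M5→E 9·7=63. Service 209; fixed 59; total 268.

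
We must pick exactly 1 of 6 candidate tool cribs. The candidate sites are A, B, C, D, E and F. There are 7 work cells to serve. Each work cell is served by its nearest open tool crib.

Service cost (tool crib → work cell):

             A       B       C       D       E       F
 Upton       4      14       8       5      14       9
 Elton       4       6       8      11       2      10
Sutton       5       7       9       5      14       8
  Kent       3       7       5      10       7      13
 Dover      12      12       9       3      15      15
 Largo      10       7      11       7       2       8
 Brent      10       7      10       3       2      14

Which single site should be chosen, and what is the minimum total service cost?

Choose D only; total service cost 44.

With exactly 1 open, each work cell uses its cheapest among the chosen.
{D}: Upton→D 5, Elton→D 11, Sutton→D 5, Kent→D 10, Dover→D 3, Largo→D 7, Brent→D 3. Service cost 44.
{A}: service cost 48
{E}: service cost 56
Among all 6 size-1 choices, {D} is lowest.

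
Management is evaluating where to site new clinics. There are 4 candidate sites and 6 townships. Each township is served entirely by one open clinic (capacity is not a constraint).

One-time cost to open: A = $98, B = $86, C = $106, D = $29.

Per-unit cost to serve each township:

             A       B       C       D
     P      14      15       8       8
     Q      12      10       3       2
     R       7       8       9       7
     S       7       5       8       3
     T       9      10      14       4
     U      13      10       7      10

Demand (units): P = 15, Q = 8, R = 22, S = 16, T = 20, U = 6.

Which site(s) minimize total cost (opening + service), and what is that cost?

Open D only; minimum total cost 507.

For any fixed open set, each township goes to its cheapest open site; total = fixed + service.
{D}: P→D 8·15=120, Q→D 2·8=16, R→D 7·22=154, S→D 3·16=48, T→D 4·20=80, U→D 10·6=60. Service 478; fixed 29; total 507.
{B, D}: service 478 + fixed 115 = 593
{C, D}: P→C 8·15=120, Q→D 2·8=16, R→D 7·22=154, S→D 3·16=48, T→D 4·20=80, U→C 7·6=42. Service 460; fixed 135; total 595.
{A, B, C, D}: service 460 + fixed 319 = 779
No other subset beats 507.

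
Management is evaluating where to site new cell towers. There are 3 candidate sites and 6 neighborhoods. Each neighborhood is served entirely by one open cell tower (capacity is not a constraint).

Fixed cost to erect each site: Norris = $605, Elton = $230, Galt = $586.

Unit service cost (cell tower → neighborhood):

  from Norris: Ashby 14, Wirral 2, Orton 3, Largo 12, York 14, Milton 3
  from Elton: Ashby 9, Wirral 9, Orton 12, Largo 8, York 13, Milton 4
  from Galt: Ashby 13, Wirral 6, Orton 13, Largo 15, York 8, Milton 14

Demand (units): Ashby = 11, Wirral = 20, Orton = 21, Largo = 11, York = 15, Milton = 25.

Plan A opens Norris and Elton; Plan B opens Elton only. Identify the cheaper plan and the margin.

Plan A: {Norris, Elton}: Ashby→Elton 9·11=99, Wirral→Norris 2·20=40, Orton→Norris 3·21=63, Largo→Elton 8·11=88, York→Elton 13·15=195, Milton→Norris 3·25=75. Service 560; fixed 835; total 1395.
Plan B: {Elton}: Ashby→Elton 9·11=99, Wirral→Elton 9·20=180, Orton→Elton 12·21=252, Largo→Elton 8·11=88, York→Elton 13·15=195, Milton→Elton 4·25=100. Service 914; fixed 230; total 1144.
Difference: |1395 − 1144| = 251.

Plan B is cheaper by 251.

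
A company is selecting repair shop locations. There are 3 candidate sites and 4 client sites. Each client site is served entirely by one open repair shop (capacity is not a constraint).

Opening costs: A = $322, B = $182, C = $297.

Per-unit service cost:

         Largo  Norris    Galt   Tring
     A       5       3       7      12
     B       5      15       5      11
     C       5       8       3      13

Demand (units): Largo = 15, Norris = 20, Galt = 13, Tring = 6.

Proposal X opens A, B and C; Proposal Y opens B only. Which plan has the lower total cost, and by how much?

Proposal Y is cheaper by 353.

Proposal X: {A, B, C}: Largo→A 5·15=75, Norris→A 3·20=60, Galt→C 3·13=39, Tring→B 11·6=66. Service 240; fixed 801; total 1041.
Proposal Y: {B}: Largo→B 5·15=75, Norris→B 15·20=300, Galt→B 5·13=65, Tring→B 11·6=66. Service 506; fixed 182; total 688.
Difference: |1041 − 688| = 353.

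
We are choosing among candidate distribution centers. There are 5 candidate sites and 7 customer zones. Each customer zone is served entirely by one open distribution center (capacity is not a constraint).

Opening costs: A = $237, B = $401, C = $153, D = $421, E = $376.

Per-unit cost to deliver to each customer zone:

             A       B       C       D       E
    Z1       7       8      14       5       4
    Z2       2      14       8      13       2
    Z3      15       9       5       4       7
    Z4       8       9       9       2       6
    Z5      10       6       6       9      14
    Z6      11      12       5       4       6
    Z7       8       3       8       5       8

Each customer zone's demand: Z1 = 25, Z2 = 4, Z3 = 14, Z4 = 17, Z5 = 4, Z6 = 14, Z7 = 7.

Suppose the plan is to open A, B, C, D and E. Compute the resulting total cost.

Total cost: 1887

Each customer zone is assigned to its cheapest site among the open ones.
{A, B, C, D, E}: Z1→E 4·25=100, Z2→A 2·4=8, Z3→D 4·14=56, Z4→D 2·17=34, Z5→B 6·4=24, Z6→D 4·14=56, Z7→B 3·7=21. Service 299; fixed 1588; total 1887.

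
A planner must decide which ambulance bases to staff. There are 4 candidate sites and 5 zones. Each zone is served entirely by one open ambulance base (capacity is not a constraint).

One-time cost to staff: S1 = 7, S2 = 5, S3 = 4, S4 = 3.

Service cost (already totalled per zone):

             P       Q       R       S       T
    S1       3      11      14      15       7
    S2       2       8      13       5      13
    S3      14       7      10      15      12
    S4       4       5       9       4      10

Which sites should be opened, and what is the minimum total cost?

For any fixed open set, each zone goes to its cheapest open site; total = fixed + service.
{S4}: P→S4 4, Q→S4 5, R→S4 9, S→S4 4, T→S4 10. Service 32; fixed 3; total 35.
{S1, S4}: P→S1 3, Q→S4 5, R→S4 9, S→S4 4, T→S1 7. Service 28; fixed 10; total 38.
{S2, S4}: P→S2 2, Q→S4 5, R→S4 9, S→S4 4, T→S4 10. Service 30; fixed 8; total 38.
{S1, S2, S3, S4}: service 27 + fixed 19 = 46
No other subset beats 35.

Open S4 only; minimum total cost 35.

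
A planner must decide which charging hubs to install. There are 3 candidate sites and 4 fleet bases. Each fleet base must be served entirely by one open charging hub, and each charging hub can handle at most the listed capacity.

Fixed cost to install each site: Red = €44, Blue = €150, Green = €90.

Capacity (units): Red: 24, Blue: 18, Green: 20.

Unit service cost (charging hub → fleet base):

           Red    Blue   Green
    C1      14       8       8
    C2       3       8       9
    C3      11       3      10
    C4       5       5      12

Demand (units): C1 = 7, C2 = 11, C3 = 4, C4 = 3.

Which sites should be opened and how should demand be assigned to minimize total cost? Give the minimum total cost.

Open {Red, Green}: C1→Green 8·7=56, C2→Red 3·11=33, C3→Green 10·4=40, C4→Red 5·3=15.
Loads: Red carries 14/24, Green carries 11/20. Service 144; fixed 134; total 278.
Next best feasible plan costs 282.

Minimum total cost: 278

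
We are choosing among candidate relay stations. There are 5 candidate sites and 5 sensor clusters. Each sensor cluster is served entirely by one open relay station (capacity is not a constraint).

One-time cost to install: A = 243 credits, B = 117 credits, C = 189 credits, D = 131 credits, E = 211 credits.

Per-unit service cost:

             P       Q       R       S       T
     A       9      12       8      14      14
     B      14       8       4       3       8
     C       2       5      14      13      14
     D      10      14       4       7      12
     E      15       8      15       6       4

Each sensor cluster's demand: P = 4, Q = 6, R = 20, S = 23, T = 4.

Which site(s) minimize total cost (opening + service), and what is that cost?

For any fixed open set, each sensor cluster goes to its cheapest open site; total = fixed + service.
{B}: P→B 14·4=56, Q→B 8·6=48, R→B 4·20=80, S→B 3·23=69, T→B 8·4=32. Service 285; fixed 117; total 402.
{B, D}: P→D 10·4=40, Q→B 8·6=48, R→B 4·20=80, S→B 3·23=69, T→B 8·4=32. Service 269; fixed 248; total 517.
{B, C}: service 219 + fixed 306 = 525
{A, B, C, D, E}: P→C 2·4=8, Q→C 5·6=30, R→B 4·20=80, S→B 3·23=69, T→E 4·4=16. Service 203; fixed 891; total 1094.
No other subset beats 402.

Open B only; minimum total cost 402.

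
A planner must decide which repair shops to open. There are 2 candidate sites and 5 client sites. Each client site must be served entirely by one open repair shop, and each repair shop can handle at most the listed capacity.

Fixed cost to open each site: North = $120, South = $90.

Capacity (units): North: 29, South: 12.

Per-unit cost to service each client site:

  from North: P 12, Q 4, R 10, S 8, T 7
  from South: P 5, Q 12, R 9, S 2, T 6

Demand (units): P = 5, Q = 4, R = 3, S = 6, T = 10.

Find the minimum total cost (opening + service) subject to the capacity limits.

Minimum total cost: 344

Open {North}: P→North 12·5=60, Q→North 4·4=16, R→North 10·3=30, S→North 8·6=48, T→North 7·10=70.
Loads: North carries 28/29. Service 224; fixed 120; total 344.
Next best feasible plan costs 363.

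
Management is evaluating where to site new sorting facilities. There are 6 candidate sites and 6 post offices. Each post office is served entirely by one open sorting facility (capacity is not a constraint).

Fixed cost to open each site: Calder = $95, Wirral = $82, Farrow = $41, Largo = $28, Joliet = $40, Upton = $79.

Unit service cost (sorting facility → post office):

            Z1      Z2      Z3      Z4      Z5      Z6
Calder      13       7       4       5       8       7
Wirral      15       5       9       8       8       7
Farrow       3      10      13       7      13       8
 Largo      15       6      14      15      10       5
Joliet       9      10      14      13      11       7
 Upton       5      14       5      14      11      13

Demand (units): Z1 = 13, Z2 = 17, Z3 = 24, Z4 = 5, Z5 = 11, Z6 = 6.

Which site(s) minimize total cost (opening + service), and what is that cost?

For any fixed open set, each post office goes to its cheapest open site; total = fixed + service.
{Calder, Farrow, Largo}: Z1→Farrow 3·13=39, Z2→Largo 6·17=102, Z3→Calder 4·24=96, Z4→Calder 5·5=25, Z5→Calder 8·11=88, Z6→Largo 5·6=30. Service 380; fixed 164; total 544.
{Calder, Farrow}: service 409 + fixed 136 = 545
{Calder, Farrow, Largo, Joliet}: service 380 + fixed 204 = 584
{Calder, Wirral, Farrow, Largo, Joliet, Upton}: Z1→Farrow 3·13=39, Z2→Wirral 5·17=85, Z3→Calder 4·24=96, Z4→Calder 5·5=25, Z5→Calder 8·11=88, Z6→Largo 5·6=30. Service 363; fixed 365; total 728.
No other subset beats 544.

Open Calder, Farrow and Largo; minimum total cost 544.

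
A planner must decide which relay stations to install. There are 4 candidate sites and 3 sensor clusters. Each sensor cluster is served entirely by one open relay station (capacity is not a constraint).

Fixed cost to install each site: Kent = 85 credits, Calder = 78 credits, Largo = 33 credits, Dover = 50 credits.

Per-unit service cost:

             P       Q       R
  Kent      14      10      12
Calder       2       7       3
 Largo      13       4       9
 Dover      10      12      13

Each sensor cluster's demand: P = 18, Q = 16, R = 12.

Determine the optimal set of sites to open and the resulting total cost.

For any fixed open set, each sensor cluster goes to its cheapest open site; total = fixed + service.
{Calder, Largo}: P→Calder 2·18=36, Q→Largo 4·16=64, R→Calder 3·12=36. Service 136; fixed 111; total 247.
{Calder}: P→Calder 2·18=36, Q→Calder 7·16=112, R→Calder 3·12=36. Service 184; fixed 78; total 262.
{Calder, Largo, Dover}: P→Calder 2·18=36, Q→Largo 4·16=64, R→Calder 3·12=36. Service 136; fixed 161; total 297.
{Kent, Calder, Largo, Dover}: service 136 + fixed 246 = 382
No other subset beats 247.

Open Calder and Largo; minimum total cost 247.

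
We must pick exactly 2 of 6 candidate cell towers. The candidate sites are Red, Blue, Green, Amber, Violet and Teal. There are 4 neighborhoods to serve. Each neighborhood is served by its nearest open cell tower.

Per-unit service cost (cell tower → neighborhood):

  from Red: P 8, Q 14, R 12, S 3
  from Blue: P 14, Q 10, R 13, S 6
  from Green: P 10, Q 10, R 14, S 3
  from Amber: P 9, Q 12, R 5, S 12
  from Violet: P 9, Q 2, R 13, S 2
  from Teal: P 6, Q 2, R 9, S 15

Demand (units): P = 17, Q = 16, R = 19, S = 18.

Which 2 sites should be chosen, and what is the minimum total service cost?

Choose Amber and Violet; total service cost 316.

With exactly 2 open, each neighborhood uses its cheapest among the chosen.
{Amber, Violet}: P→Amber 9·17=153, Q→Violet 2·16=32, R→Amber 5·19=95, S→Violet 2·18=36. Service cost 316.
{Violet, Teal}: service cost 341
{Red, Teal}: service cost 359
Among all 15 size-2 choices, {Amber, Violet} is lowest.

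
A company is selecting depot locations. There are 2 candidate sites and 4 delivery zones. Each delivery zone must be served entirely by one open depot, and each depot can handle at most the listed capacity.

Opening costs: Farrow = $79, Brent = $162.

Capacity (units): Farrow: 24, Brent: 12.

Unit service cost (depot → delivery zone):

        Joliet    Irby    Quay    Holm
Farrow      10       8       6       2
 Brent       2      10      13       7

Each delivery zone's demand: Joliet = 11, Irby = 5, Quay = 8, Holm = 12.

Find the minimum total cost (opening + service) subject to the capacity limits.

Open {Farrow, Brent}: Joliet→Farrow 10·11=110, Irby→Farrow 8·5=40, Quay→Farrow 6·8=48, Holm→Brent 7·12=84.
Loads: Farrow carries 24/24, Brent carries 12/12. Service 282; fixed 241; total 523.

Minimum total cost: 523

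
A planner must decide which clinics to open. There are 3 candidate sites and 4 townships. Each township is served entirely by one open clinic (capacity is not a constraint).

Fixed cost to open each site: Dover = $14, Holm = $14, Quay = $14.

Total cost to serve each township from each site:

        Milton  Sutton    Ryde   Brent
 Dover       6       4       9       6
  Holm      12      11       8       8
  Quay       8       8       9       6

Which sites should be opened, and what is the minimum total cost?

Open Dover only; minimum total cost 39.

For any fixed open set, each township goes to its cheapest open site; total = fixed + service.
{Dover}: Milton→Dover 6, Sutton→Dover 4, Ryde→Dover 9, Brent→Dover 6. Service 25; fixed 14; total 39.
{Quay}: service 31 + fixed 14 = 45
{Dover, Holm}: Milton→Dover 6, Sutton→Dover 4, Ryde→Holm 8, Brent→Dover 6. Service 24; fixed 28; total 52.
{Dover, Holm, Quay}: service 24 + fixed 42 = 66
(All 7 nonempty subsets were checked; Dover only is lowest.)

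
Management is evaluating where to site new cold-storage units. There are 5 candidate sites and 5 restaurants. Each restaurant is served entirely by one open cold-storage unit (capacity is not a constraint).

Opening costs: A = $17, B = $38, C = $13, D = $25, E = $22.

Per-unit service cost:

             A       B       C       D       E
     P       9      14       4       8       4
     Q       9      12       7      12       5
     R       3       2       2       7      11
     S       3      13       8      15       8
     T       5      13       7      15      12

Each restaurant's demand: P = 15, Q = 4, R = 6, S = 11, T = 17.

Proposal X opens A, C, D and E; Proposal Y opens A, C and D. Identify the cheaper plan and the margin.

Proposal Y is cheaper by 14.

Proposal X: {A, C, D, E}: P→C 4·15=60, Q→E 5·4=20, R→C 2·6=12, S→A 3·11=33, T→A 5·17=85. Service 210; fixed 77; total 287.
Proposal Y: {A, C, D}: P→C 4·15=60, Q→C 7·4=28, R→C 2·6=12, S→A 3·11=33, T→A 5·17=85. Service 218; fixed 55; total 273.
Difference: |287 − 273| = 14.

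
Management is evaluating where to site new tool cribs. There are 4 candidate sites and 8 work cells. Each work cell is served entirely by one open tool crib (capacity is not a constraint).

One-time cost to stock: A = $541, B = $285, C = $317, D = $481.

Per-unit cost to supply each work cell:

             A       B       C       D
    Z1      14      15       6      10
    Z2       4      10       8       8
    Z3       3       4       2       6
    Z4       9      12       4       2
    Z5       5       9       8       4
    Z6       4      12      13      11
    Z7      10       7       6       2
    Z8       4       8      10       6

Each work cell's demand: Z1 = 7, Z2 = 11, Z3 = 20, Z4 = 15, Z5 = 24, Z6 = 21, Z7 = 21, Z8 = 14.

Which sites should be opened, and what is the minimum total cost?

For any fixed open set, each work cell goes to its cheapest open site; total = fixed + service.
{D}: Z1→D 10·7=70, Z2→D 8·11=88, Z3→D 6·20=120, Z4→D 2·15=30, Z5→D 4·24=96, Z6→D 11·21=231, Z7→D 2·21=42, Z8→D 6·14=84. Service 761; fixed 481; total 1242.
{C}: Z1→C 6·7=42, Z2→C 8·11=88, Z3→C 2·20=40, Z4→C 4·15=60, Z5→C 8·24=192, Z6→C 13·21=273, Z7→C 6·21=126, Z8→C 10·14=140. Service 961; fixed 317; total 1278.
{A}: service 807 + fixed 541 = 1348
{A, B, C, D}: service 434 + fixed 1624 = 2058
No other subset beats 1242.

Open D only; minimum total cost 1242.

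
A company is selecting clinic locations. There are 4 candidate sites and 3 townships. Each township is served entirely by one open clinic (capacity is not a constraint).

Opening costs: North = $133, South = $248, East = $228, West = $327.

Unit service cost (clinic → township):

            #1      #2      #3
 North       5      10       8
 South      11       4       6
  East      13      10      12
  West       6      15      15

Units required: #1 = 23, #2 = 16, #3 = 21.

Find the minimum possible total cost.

For any fixed open set, each township goes to its cheapest open site; total = fixed + service.
{North}: #1→North 5·23=115, #2→North 10·16=160, #3→North 8·21=168. Service 443; fixed 133; total 576.
{North, South}: service 305 + fixed 381 = 686
{South}: service 443 + fixed 248 = 691
{North, South, East, West}: #1→North 5·23=115, #2→South 4·16=64, #3→South 6·21=126. Service 305; fixed 936; total 1241.
No other subset beats 576.

Minimum total cost: 576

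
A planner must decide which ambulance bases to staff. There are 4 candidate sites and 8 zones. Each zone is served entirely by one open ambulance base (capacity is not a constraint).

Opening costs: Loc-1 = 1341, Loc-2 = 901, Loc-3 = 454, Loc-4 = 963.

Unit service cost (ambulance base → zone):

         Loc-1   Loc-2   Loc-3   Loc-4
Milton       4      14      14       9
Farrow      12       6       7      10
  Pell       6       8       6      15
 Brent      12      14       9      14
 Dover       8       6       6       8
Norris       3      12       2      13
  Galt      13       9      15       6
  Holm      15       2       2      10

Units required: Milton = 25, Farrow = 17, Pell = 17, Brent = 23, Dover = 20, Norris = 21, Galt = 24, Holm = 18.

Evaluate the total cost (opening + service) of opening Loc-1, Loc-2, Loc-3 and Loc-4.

Each zone is assigned to its cheapest site among the open ones.
{Loc-1, Loc-2, Loc-3, Loc-4}: Milton→Loc-1 4·25=100, Farrow→Loc-2 6·17=102, Pell→Loc-1 6·17=102, Brent→Loc-3 9·23=207, Dover→Loc-2 6·20=120, Norris→Loc-3 2·21=42, Galt→Loc-4 6·24=144, Holm→Loc-2 2·18=36. Service 853; fixed 3659; total 4512.

Total cost: 4512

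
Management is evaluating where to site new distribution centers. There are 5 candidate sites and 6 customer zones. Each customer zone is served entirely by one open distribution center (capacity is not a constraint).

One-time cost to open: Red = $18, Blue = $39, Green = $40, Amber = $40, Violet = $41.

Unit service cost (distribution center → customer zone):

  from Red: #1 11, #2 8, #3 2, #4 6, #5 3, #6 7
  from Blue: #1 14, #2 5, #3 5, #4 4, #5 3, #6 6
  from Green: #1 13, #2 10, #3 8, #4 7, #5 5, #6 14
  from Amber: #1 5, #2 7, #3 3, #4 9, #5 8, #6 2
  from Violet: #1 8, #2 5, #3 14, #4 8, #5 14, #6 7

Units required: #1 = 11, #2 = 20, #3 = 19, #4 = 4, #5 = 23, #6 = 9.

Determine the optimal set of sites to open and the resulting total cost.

For any fixed open set, each customer zone goes to its cheapest open site; total = fixed + service.
{Red, Blue, Amber}: #1→Amber 5·11=55, #2→Blue 5·20=100, #3→Red 2·19=38, #4→Blue 4·4=16, #5→Red 3·23=69, #6→Amber 2·9=18. Service 296; fixed 97; total 393.
{Blue, Amber}: #1→Amber 5·11=55, #2→Blue 5·20=100, #3→Amber 3·19=57, #4→Blue 4·4=16, #5→Blue 3·23=69, #6→Amber 2·9=18. Service 315; fixed 79; total 394.
{Red, Amber}: #1→Amber 5·11=55, #2→Amber 7·20=140, #3→Red 2·19=38, #4→Red 6·4=24, #5→Red 3·23=69, #6→Amber 2·9=18. Service 344; fixed 58; total 402.
{Red, Blue, Green, Amber, Violet}: service 296 + fixed 178 = 474
No other subset beats 393.

Open Red, Blue and Amber; minimum total cost 393.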